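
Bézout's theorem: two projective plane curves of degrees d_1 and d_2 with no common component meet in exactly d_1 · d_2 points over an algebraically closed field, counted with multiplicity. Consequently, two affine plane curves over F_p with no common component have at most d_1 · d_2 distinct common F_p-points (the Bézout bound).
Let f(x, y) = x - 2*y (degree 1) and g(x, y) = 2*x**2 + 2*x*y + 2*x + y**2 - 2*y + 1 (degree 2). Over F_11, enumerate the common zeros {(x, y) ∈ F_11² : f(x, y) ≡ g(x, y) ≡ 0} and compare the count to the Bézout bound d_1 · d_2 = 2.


Common zeros: ∅; count = 0; Bézout bound = 2.

deg(f) = 1, deg(g) = 2, so Bézout bound = 2.
Scan x ∈ F_11. For each x, list the y ∈ F_11 with f(x, y) ≡ 0 and those with g(x, y) ≡ 0 (mod 11); the common zeros in that column are the intersection.
  x = 0: f ≡ 0 at y ∈ {0}; g ≡ 0 at y ∈ {1}; common: ∅.
  x = 1: f ≡ 0 at y ∈ {6}; g ≡ 0 at y ∈ ∅; common: ∅.
  x = 2: f ≡ 0 at y ∈ {1}; g ≡ 0 at y ∈ ∅; common: ∅.
  x = 3: f ≡ 0 at y ∈ {7}; g ≡ 0 at y ∈ {8, 10}; common: ∅.
  x = 4: f ≡ 0 at y ∈ {2}; g ≡ 0 at y ∈ {7, 9}; common: ∅.
  x = 5: f ≡ 0 at y ∈ {8}; g ≡ 0 at y ∈ ∅; common: ∅.
  x = 6: f ≡ 0 at y ∈ {3}; g ≡ 0 at y ∈ ∅; common: ∅.
  x = 7: f ≡ 0 at y ∈ {9}; g ≡ 0 at y ∈ {5}; common: ∅.
  x = 8: f ≡ 0 at y ∈ {4}; g ≡ 0 at y ∈ {9, 10}; common: ∅.
  x = 9: f ≡ 0 at y ∈ {10}; g ≡ 0 at y ∈ {1, 5}; common: ∅.
  x = 10: f ≡ 0 at y ∈ {5}; g ≡ 0 at y ∈ {7, 8}; common: ∅.
Collecting: common zeros = ∅, so the count is 0.
Comparison with the Bézout bound: 0 ≤ 2 = deg(f)·deg(g), as expected for curves with no common component (the affine F_11-count falls short of the bound because intersections may lie at infinity, over extension fields, or carry multiplicity).


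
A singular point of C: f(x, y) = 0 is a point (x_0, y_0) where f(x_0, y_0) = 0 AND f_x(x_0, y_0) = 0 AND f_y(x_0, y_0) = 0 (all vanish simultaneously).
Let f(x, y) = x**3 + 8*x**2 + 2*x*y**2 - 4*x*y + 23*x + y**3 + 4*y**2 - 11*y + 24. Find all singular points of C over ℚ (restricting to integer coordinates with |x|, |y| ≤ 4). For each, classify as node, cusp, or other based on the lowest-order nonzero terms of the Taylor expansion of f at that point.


Singular points: {(-3, 1)}; classification: node.

Compute partial derivatives:
  f_x = 3*x**2 + 16*x + 2*y**2 - 4*y + 23.
  f_y = 4*x*y - 4*x + 3*y**2 + 8*y - 11.
Scan x_0 ∈ {−4, ..., 4}. For each x_0, f_y(x_0, y) is a polynomial in y; find its integer roots y ∈ {−4, ..., 4}, then test f_x and f at those candidates.
  x = -4: f_y(-4, y) = 3*y**2 - 8*y + 5; vanishes at y ∈ {1}. (-4, 1): f_x = 5 ≠ 0.
  x = -3: f_y(-3, y) = 3*y**2 - 4*y + 1; vanishes at y ∈ {1}. (-3, 1): f_x = 0, f = 0 — SINGULAR.
  x = -2: f_y(-2, y) = 3*y**2 - 3; vanishes at y ∈ {-1, 1}. (-2, -1): f_x = 9 ≠ 0; (-2, 1): f_x = 1 ≠ 0.
  x = -1: f_y(-1, y) = 3*y**2 + 4*y - 7; vanishes at y ∈ {1}. (-1, 1): f_x = 8 ≠ 0.
  x = 0: f_y(0, y) = 3*y**2 + 8*y - 11; vanishes at y ∈ {1}. (0, 1): f_x = 21 ≠ 0.
  x = 1: f_y(1, y) = 3*y**2 + 12*y - 15; vanishes at y ∈ {1}. (1, 1): f_x = 40 ≠ 0.
  x = 2: f_y(2, y) = 3*y**2 + 16*y - 19; vanishes at y ∈ {1}. (2, 1): f_x = 65 ≠ 0.
  x = 3: f_y(3, y) = 3*y**2 + 20*y - 23; vanishes at y ∈ {1}. (3, 1): f_x = 96 ≠ 0.
  x = 4: f_y(4, y) = 3*y**2 + 24*y - 27; vanishes at y ∈ {1}. (4, 1): f_x = 133 ≠ 0.
Only singular point on the grid: (-3, 1).
Classify: substitute x = -3 + u, y = 1 + v and expand: f = u**3 - u**2 + 2*u*v**2 + v**3 + v**2.
No constant or linear terms (consistent with a singular point). Quadratic part: -u**2 + v**2. Cubic part: u**3 + 2*u*v**2 + v**3.
The quadratic part v**2 - u**2 = (v − u)(v + u) splits into two distinct linear factors, so there are two distinct tangent lines y − 1 = ±(x − -3) — this is a node (ordinary double point).
Classification: node.


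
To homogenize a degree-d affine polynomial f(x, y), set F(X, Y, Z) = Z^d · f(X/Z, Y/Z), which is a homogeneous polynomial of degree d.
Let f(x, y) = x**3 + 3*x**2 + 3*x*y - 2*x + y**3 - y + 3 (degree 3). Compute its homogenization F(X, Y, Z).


F(X, Y, Z) = X**3 + 3*X**2*Z + 3*X*Y*Z - 2*X*Z**2 + Y**3 - Y*Z**2 + 3*Z**3

deg(f) = 3.
Substitute x = X/Z, y = Y/Z into f, then multiply by Z^3.
  monomial 1·x^3·y^0 ↦ 1·X^3·Y^0·Z^0.
  monomial 3·x^2·y^0 ↦ 3·X^2·Y^0·Z^1.
  monomial 3·x^1·y^1 ↦ 3·X^1·Y^1·Z^1.
  monomial -2·x^1·y^0 ↦ -2·X^1·Y^0·Z^2.
  monomial 1·x^0·y^3 ↦ 1·X^0·Y^3·Z^0.
  monomial -1·x^0·y^1 ↦ -1·X^0·Y^1·Z^2.
  monomial 3·x^0·y^0 ↦ 3·X^0·Y^0·Z^3.
Collecting: F(X, Y, Z) = X**3 + 3*X**2*Z + 3*X*Y*Z - 2*X*Z**2 + Y**3 - Y*Z**2 + 3*Z**3.


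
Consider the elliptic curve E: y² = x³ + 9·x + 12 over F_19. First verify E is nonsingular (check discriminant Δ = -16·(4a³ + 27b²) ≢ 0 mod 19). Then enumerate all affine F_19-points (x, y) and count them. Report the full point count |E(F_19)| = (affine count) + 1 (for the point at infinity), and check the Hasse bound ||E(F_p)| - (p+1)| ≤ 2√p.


Affine points = {(2, 0), (3, 3), (3, 16), (4, 6), (4, 13), (5, 7), (5, 12), (6, 4), (6, 15), (7, 0), (8, 8), (8, 11), (9, 9), (9, 10), (10, 0), (11, 6), (11, 13), (12, 9), (12, 10), (15, 8), (15, 11), (17, 9), (17, 10)}; affine count = 23; |E(F_19)| = 24.

Discriminant check: Δ ∝ 4a³ + 27b² = 4·9³ + 27·12² = 4·729 + 27·144 ≡ 2 (mod 19). Nonzero ⇒ E is nonsingular.
For each x ∈ F_19, compute rhs = x³ + 9·x + 12 mod 19, then count y ∈ F_19 with y² ≡ rhs.
  x = 0: rhs = 12, matching y values: none (0 points).
  x = 1: rhs = 3, matching y values: none (0 points).
  x = 2: rhs = 0, matching y values: 0 (1 points).
  x = 3: rhs = 9, matching y values: 3, 16 (2 points).
  x = 4: rhs = 17, matching y values: 6, 13 (2 points).
  x = 5: rhs = 11, matching y values: 7, 12 (2 points).
  x = 6: rhs = 16, matching y values: 4, 15 (2 points).
  x = 7: rhs = 0, matching y values: 0 (1 points).
  x = 8: rhs = 7, matching y values: 8, 11 (2 points).
  x = 9: rhs = 5, matching y values: 9, 10 (2 points).
  x = 10: rhs = 0, matching y values: 0 (1 points).
  x = 11: rhs = 17, matching y values: 6, 13 (2 points).
  x = 12: rhs = 5, matching y values: 9, 10 (2 points).
  x = 13: rhs = 8, matching y values: none (0 points).
  x = 14: rhs = 13, matching y values: none (0 points).
  x = 15: rhs = 7, matching y values: 8, 11 (2 points).
  x = 16: rhs = 15, matching y values: none (0 points).
  x = 17: rhs = 5, matching y values: 9, 10 (2 points).
  x = 18: rhs = 2, matching y values: none (0 points).
Total affine count: 23.
Full point count |E(F_19)| = 23 + 1 = 24.
Hasse bound: |24 − (19+1)| = |4| = 4 ≤ 2√19 ≈ 8.7178 ✓.


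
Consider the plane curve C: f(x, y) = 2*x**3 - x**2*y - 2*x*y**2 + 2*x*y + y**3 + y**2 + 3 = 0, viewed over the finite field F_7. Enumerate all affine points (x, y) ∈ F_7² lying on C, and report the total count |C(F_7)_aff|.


Affine F_7-points: {(2, 4), (3, 5), (5, 3)}; count = 3.

For each of the 49 pairs (x, y) ∈ F_7², evaluate f(x, y) mod 7. Record the zeros.
  x = 0: [0↦3, 1↦5, 2↦1, 3↦4, 4↦6, 5↦6, 6↦3]  zeros at y ∈ ∅
  x = 1: [0↦5, 1↦6, 2↦4, 3↦5, 4↦1, 5↦5, 6↦2]  zeros at y ∈ ∅
  x = 2: [0↦5, 1↦3, 2↦1, 3↦5, 4↦0, 5↦6, 6↦1]  zeros at y ∈ {4}
  x = 3: [0↦1, 1↦1, 2↦4, 3↦2, 4↦1, 5↦0, 6↦5]  zeros at y ∈ {5}
  x = 4: [0↦5, 1↦5, 2↦4, 3↦1, 4↦2, 5↦6, 6↦5]  zeros at y ∈ ∅
  x = 5: [0↦1, 1↦6, 2↦6, 3↦0, 4↦1, 5↦1, 6↦6]  zeros at y ∈ {3}
  x = 6: [0↦1, 1↦2, 2↦1, 3↦4, 4↦3, 5↦4, 6↦6]  zeros at y ∈ ∅
Collecting zeros: affine points = {(2, 4), (3, 5), (5, 3)}.
Total count |C(F_7)_aff| = 3.


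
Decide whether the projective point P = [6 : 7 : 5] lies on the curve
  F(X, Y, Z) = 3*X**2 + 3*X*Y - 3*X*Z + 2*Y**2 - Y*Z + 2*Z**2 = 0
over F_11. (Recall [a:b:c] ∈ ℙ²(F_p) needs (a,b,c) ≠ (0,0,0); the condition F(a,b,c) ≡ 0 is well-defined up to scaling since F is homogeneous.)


F(6,7,5) ≡ 4 (mod 11); P is NOT on the curve.

Evaluate F(6, 7, 5) term-by-term (mod 11).
  3*X**2 ↦ 3·36·1·1 = 108
  3*X*Y ↦ 3·6·7·1 = 126
  -3*X*Z ↦ -3·6·1·5 = -90
  2*Y**2 ↦ 2·1·49·1 = 98
  -Y*Z ↦ -1·1·7·5 = -35
  2*Z**2 ↦ 2·1·1·25 = 50
Sum: F(6, 7, 5) = (108) + (126) + (-90) + (98) + (-35) + (50) = 257.
Reducing mod 11: 257 ≡ 4 (mod 11).
Since F(a, b, c) ≡ 4 ≠ 0 (mod 11), P does NOT lie on the curve.


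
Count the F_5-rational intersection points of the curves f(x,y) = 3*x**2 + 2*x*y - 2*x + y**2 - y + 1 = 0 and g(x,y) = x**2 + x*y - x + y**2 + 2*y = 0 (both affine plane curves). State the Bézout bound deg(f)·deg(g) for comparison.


Common zeros: ∅; count = 0; Bézout bound = 4.

deg(f) = 2, deg(g) = 2, so Bézout bound = 4.
Scan x ∈ F_5. For each x, list the y ∈ F_5 with f(x, y) ≡ 0 and those with g(x, y) ≡ 0 (mod 5); the common zeros in that column are the intersection.
  x = 0: f ≡ 0 at y ∈ ∅; g ≡ 0 at y ∈ {0, 3}; common: ∅.
  x = 1: f ≡ 0 at y ∈ ∅; g ≡ 0 at y ∈ {0, 2}; common: ∅.
  x = 2: f ≡ 0 at y ∈ ∅; g ≡ 0 at y ∈ ∅; common: ∅.
  x = 3: f ≡ 0 at y ∈ ∅; g ≡ 0 at y ∈ {2, 3}; common: ∅.
  x = 4: f ≡ 0 at y ∈ {4}; g ≡ 0 at y ∈ ∅; common: ∅.
Collecting: common zeros = ∅, so the count is 0.
Comparison with the Bézout bound: 0 ≤ 4 = deg(f)·deg(g), as expected for curves with no common component (the affine F_5-count falls short of the bound because intersections may lie at infinity, over extension fields, or carry multiplicity).


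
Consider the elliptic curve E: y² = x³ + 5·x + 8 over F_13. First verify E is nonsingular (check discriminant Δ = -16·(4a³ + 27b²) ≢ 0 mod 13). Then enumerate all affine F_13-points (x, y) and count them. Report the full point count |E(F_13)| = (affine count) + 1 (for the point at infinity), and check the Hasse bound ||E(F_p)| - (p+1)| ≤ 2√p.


Affine points = {(1, 1), (1, 12), (2, 0), (4, 1), (4, 12), (7, 3), (7, 10), (8, 1), (8, 12), (11, 4), (11, 9)}; affine count = 11; |E(F_13)| = 12.

Discriminant check: Δ ∝ 4a³ + 27b² = 4·5³ + 27·8² = 4·125 + 27·64 ≡ 5 (mod 13). Nonzero ⇒ E is nonsingular.
For each x ∈ F_13, compute rhs = x³ + 5·x + 8 mod 13, then count y ∈ F_13 with y² ≡ rhs.
  x = 0: rhs = 8, matching y values: none (0 points).
  x = 1: rhs = 1, matching y values: 1, 12 (2 points).
  x = 2: rhs = 0, matching y values: 0 (1 points).
  x = 3: rhs = 11, matching y values: none (0 points).
  x = 4: rhs = 1, matching y values: 1, 12 (2 points).
  x = 5: rhs = 2, matching y values: none (0 points).
  x = 6: rhs = 7, matching y values: none (0 points).
  x = 7: rhs = 9, matching y values: 3, 10 (2 points).
  x = 8: rhs = 1, matching y values: 1, 12 (2 points).
  x = 9: rhs = 2, matching y values: none (0 points).
  x = 10: rhs = 5, matching y values: none (0 points).
  x = 11: rhs = 3, matching y values: 4, 9 (2 points).
  x = 12: rhs = 2, matching y values: none (0 points).
Total affine count: 11.
Full point count |E(F_13)| = 11 + 1 = 12.
Hasse bound: |12 − (13+1)| = |-2| = 2 ≤ 2√13 ≈ 7.2111 ✓.


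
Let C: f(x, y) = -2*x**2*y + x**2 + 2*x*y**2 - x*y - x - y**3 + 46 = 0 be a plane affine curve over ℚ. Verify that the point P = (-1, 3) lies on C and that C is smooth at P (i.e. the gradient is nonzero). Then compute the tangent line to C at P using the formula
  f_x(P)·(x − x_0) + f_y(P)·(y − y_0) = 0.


Tangent line at P: 24*x - 40*y + 144 = 0.

Step 1: f(-1, 3) = 0, so P lies on C.
Step 2: partial derivatives
  f_x(x, y) = -4*x*y + 2*x + 2*y**2 - y - 1, f_y(x, y) = -2*x**2 + 4*x*y - x - 3*y**2.
  f_x(P) = 24, f_y(P) = -40 (gradient nonzero, so P is smooth).
Step 3: tangent line at P: 24·(x − -1) + -40·(y − 3) = 0.
Expanding: 24*x - 40*y + 144 = 0.


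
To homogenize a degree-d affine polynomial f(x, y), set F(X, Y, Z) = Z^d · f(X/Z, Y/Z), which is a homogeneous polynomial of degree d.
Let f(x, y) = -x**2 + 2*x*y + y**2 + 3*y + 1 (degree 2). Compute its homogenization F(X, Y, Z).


F(X, Y, Z) = -X**2 + 2*X*Y + Y**2 + 3*Y*Z + Z**2

deg(f) = 2.
Substitute x = X/Z, y = Y/Z into f, then multiply by Z^2.
  monomial -1·x^2·y^0 ↦ -1·X^2·Y^0·Z^0.
  monomial 2·x^1·y^1 ↦ 2·X^1·Y^1·Z^0.
  monomial 1·x^0·y^2 ↦ 1·X^0·Y^2·Z^0.
  monomial 3·x^0·y^1 ↦ 3·X^0·Y^1·Z^1.
  monomial 1·x^0·y^0 ↦ 1·X^0·Y^0·Z^2.
Collecting: F(X, Y, Z) = -X**2 + 2*X*Y + Y**2 + 3*Y*Z + Z**2.


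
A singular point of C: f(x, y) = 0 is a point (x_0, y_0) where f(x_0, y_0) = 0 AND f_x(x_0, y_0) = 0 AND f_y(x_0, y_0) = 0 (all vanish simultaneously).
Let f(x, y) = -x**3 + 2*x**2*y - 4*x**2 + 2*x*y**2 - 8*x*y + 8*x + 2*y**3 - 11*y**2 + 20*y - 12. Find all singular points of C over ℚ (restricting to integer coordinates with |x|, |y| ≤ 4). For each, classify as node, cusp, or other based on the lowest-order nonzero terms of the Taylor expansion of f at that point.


Singular points: {(0, 2)}; classification: cusp.

Compute partial derivatives:
  f_x = -3*x**2 + 4*x*y - 8*x + 2*y**2 - 8*y + 8.
  f_y = 2*x**2 + 4*x*y - 8*x + 6*y**2 - 22*y + 20.
Scan x_0 ∈ {−4, ..., 4}. For each x_0, f_y(x_0, y) is a polynomial in y; find its integer roots y ∈ {−4, ..., 4}, then test f_x and f at those candidates.
  x = -4: f_y(-4, y) = 6*y**2 - 38*y + 84; no integer root y with |y| ≤ 4.
  x = -3: f_y(-3, y) = 6*y**2 - 34*y + 62; no integer root y with |y| ≤ 4.
  x = -2: f_y(-2, y) = 6*y**2 - 30*y + 44; no integer root y with |y| ≤ 4.
  x = -1: f_y(-1, y) = 6*y**2 - 26*y + 30; no integer root y with |y| ≤ 4.
  x = 0: f_y(0, y) = 6*y**2 - 22*y + 20; vanishes at y ∈ {2}. (0, 2): f_x = 0, f = 0 — SINGULAR.
  x = 1: f_y(1, y) = 6*y**2 - 18*y + 14; no integer root y with |y| ≤ 4.
  x = 2: f_y(2, y) = 6*y**2 - 14*y + 12; no integer root y with |y| ≤ 4.
  x = 3: f_y(3, y) = 6*y**2 - 10*y + 14; no integer root y with |y| ≤ 4.
  x = 4: f_y(4, y) = 6*y**2 - 6*y + 20; no integer root y with |y| ≤ 4.
Only singular point on the grid: (0, 2).
Classify: substitute x = 0 + u, y = 2 + v and expand: f = -u**3 + 2*u**2*v + 2*u*v**2 + 2*v**3 + v**2.
No constant or linear terms (consistent with a singular point). Quadratic part: v**2. Cubic part: -u**3 + 2*u**2*v + 2*u*v**2 + 2*v**3.
The quadratic part v**2 is a perfect square, so there is a single (double) tangent line v = 0, i.e. y = 2. Restricting the cubic part to that line (v = 0) leaves -u**3 ≠ 0, so f is not divisible by v and the branch is v² ≈ u**3 to lowest order — this is a cusp.
Classification: cusp.


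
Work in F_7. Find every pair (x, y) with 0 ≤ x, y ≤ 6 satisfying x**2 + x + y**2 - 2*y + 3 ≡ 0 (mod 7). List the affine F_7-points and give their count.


Affine F_7-points: {(3, 1)}; count = 1.

For each of the 49 pairs (x, y) ∈ F_7², evaluate f(x, y) mod 7. Record the zeros.
  x = 0: [0↦3, 1↦2, 2↦3, 3↦6, 4↦4, 5↦4, 6↦6]  zeros at y ∈ ∅
  x = 1: [0↦5, 1↦4, 2↦5, 3↦1, 4↦6, 5↦6, 6↦1]  zeros at y ∈ ∅
  x = 2: [0↦2, 1↦1, 2↦2, 3↦5, 4↦3, 5↦3, 6↦5]  zeros at y ∈ ∅
  x = 3: [0↦1, 1↦0, 2↦1, 3↦4, 4↦2, 5↦2, 6↦4]  zeros at y ∈ {1}
  x = 4: [0↦2, 1↦1, 2↦2, 3↦5, 4↦3, 5↦3, 6↦5]  zeros at y ∈ ∅
  x = 5: [0↦5, 1↦4, 2↦5, 3↦1, 4↦6, 5↦6, 6↦1]  zeros at y ∈ ∅
  x = 6: [0↦3, 1↦2, 2↦3, 3↦6, 4↦4, 5↦4, 6↦6]  zeros at y ∈ ∅
Collecting zeros: affine points = {(3, 1)}.
Total count |C(F_7)_aff| = 1.


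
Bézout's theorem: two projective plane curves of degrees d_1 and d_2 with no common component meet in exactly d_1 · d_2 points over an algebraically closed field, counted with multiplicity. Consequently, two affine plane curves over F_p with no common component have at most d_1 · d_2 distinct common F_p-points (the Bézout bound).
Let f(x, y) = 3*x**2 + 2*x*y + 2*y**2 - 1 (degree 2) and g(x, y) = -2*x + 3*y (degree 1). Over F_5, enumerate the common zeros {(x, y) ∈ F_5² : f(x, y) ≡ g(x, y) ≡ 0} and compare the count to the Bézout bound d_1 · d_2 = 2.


Common zeros: ∅; count = 0; Bézout bound = 2.

deg(f) = 2, deg(g) = 1, so Bézout bound = 2.
Scan x ∈ F_5. For each x, list the y ∈ F_5 with f(x, y) ≡ 0 and those with g(x, y) ≡ 0 (mod 5); the common zeros in that column are the intersection.
  x = 0: f ≡ 0 at y ∈ ∅; g ≡ 0 at y ∈ {0}; common: ∅.
  x = 1: f ≡ 0 at y ∈ ∅; g ≡ 0 at y ∈ {4}; common: ∅.
  x = 2: f ≡ 0 at y ∈ ∅; g ≡ 0 at y ∈ {3}; common: ∅.
  x = 3: f ≡ 0 at y ∈ ∅; g ≡ 0 at y ∈ {2}; common: ∅.
  x = 4: f ≡ 0 at y ∈ ∅; g ≡ 0 at y ∈ {1}; common: ∅.
Collecting: common zeros = ∅, so the count is 0.
Comparison with the Bézout bound: 0 ≤ 2 = deg(f)·deg(g), as expected for curves with no common component (the affine F_5-count falls short of the bound because intersections may lie at infinity, over extension fields, or carry multiplicity).


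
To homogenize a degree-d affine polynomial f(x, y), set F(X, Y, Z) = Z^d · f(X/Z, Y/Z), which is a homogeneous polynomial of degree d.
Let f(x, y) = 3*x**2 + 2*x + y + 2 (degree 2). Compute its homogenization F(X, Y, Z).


F(X, Y, Z) = 3*X**2 + 2*X*Z + Y*Z + 2*Z**2

deg(f) = 2.
Substitute x = X/Z, y = Y/Z into f, then multiply by Z^2.
  monomial 3·x^2·y^0 ↦ 3·X^2·Y^0·Z^0.
  monomial 2·x^1·y^0 ↦ 2·X^1·Y^0·Z^1.
  monomial 1·x^0·y^1 ↦ 1·X^0·Y^1·Z^1.
  monomial 2·x^0·y^0 ↦ 2·X^0·Y^0·Z^2.
Collecting: F(X, Y, Z) = 3*X**2 + 2*X*Z + Y*Z + 2*Z**2.


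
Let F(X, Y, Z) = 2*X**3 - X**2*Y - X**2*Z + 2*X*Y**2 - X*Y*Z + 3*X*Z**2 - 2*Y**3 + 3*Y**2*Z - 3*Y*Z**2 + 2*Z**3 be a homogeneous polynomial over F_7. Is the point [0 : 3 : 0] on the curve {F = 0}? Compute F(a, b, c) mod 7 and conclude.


F(0,3,0) ≡ 2 (mod 7); P is NOT on the curve.

Evaluate F(0, 3, 0) term-by-term (mod 7).
  2*X**3 ↦ 2·0·1·1 = 0
  -X**2*Y ↦ -1·0·3·1 = 0
  -X**2*Z ↦ -1·0·1·0 = 0
  2*X*Y**2 ↦ 2·0·9·1 = 0
  -X*Y*Z ↦ -1·0·3·0 = 0
  3*X*Z**2 ↦ 3·0·1·0 = 0
  -2*Y**3 ↦ -2·1·27·1 = -54
  3*Y**2*Z ↦ 3·1·9·0 = 0
  -3*Y*Z**2 ↦ -3·1·3·0 = 0
  2*Z**3 ↦ 2·1·1·0 = 0
Sum: F(0, 3, 0) = (0) + (0) + (0) + (0) + (0) + (0) + (-54) + (0) + (0) + (0) = -54.
Reducing mod 7: -54 ≡ 2 (mod 7).
Since F(a, b, c) ≡ 2 ≠ 0 (mod 7), P does NOT lie on the curve.


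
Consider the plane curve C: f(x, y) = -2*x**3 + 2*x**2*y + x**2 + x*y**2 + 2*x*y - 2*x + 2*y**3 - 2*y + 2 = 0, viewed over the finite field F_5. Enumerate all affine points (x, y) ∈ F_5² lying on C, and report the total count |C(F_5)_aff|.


Affine F_5-points: {(0, 3), (2, 1), (2, 2), (3, 4), (4, 2)}; count = 5.

For each of the 25 pairs (x, y) ∈ F_5², evaluate f(x, y) mod 5. Record the zeros.
  x = 0: [0↦2, 1↦2, 2↦4, 3↦0, 4↦2]  zeros at y ∈ {3}
  x = 1: [0↦4, 1↦4, 2↦3, 3↦3, 4↦1]  zeros at y ∈ ∅
  x = 2: [0↦1, 1↦0, 2↦0, 3↦3, 4↦1]  zeros at y ∈ {1, 2}
  x = 3: [0↦1, 1↦3, 2↦3, 3↦3, 4↦0]  zeros at y ∈ {4}
  x = 4: [0↦2, 1↦1, 2↦0, 3↦1, 4↦1]  zeros at y ∈ {2}
Collecting zeros: affine points = {(0, 3), (2, 1), (2, 2), (3, 4), (4, 2)}.
Total count |C(F_5)_aff| = 5.


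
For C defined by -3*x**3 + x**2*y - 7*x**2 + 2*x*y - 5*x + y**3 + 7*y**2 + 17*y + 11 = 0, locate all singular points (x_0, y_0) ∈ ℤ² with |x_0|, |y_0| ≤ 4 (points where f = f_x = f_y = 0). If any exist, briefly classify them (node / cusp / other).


Singular points: {(-1, -2)}; classification: cusp.

Compute partial derivatives:
  f_x = -9*x**2 + 2*x*y - 14*x + 2*y - 5.
  f_y = x**2 + 2*x + 3*y**2 + 14*y + 17.
Scan x_0 ∈ {−4, ..., 4}. For each x_0, f_y(x_0, y) is a polynomial in y; find its integer roots y ∈ {−4, ..., 4}, then test f_x and f at those candidates.
  x = -4: f_y(-4, y) = 3*y**2 + 14*y + 25; no integer root y with |y| ≤ 4.
  x = -3: f_y(-3, y) = 3*y**2 + 14*y + 20; no integer root y with |y| ≤ 4.
  x = -2: f_y(-2, y) = 3*y**2 + 14*y + 17; no integer root y with |y| ≤ 4.
  x = -1: f_y(-1, y) = 3*y**2 + 14*y + 16; vanishes at y ∈ {-2}. (-1, -2): f_x = 0, f = 0 — SINGULAR.
  x = 0: f_y(0, y) = 3*y**2 + 14*y + 17; no integer root y with |y| ≤ 4.
  x = 1: f_y(1, y) = 3*y**2 + 14*y + 20; no integer root y with |y| ≤ 4.
  x = 2: f_y(2, y) = 3*y**2 + 14*y + 25; no integer root y with |y| ≤ 4.
  x = 3: f_y(3, y) = 3*y**2 + 14*y + 32; no integer root y with |y| ≤ 4.
  x = 4: f_y(4, y) = 3*y**2 + 14*y + 41; no integer root y with |y| ≤ 4.
Only singular point on the grid: (-1, -2).
Classify: substitute x = -1 + u, y = -2 + v and expand: f = -3*u**3 + u**2*v + v**3 + v**2.
No constant or linear terms (consistent with a singular point). Quadratic part: v**2. Cubic part: -3*u**3 + u**2*v + v**3.
The quadratic part v**2 is a perfect square, so there is a single (double) tangent line v = 0, i.e. y = -2. Restricting the cubic part to that line (v = 0) leaves -3*u**3 ≠ 0, so f is not divisible by v and the branch is v² ≈ 3*u**3 to lowest order — this is a cusp.
Classification: cusp.


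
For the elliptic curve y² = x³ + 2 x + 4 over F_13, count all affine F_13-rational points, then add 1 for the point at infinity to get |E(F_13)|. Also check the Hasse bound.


Affine points = {(0, 2), (0, 11), (2, 4), (2, 9), (5, 3), (5, 10), (7, 6), (7, 7), (8, 5), (8, 8), (9, 6), (9, 7), (10, 6), (10, 7), (12, 1), (12, 12)}; affine count = 16; |E(F_13)| = 17.

Discriminant check: Δ ∝ 4a³ + 27b² = 4·2³ + 27·4² = 4·8 + 27·16 ≡ 9 (mod 13). Nonzero ⇒ E is nonsingular.
For each x ∈ F_13, compute rhs = x³ + 2·x + 4 mod 13, then count y ∈ F_13 with y² ≡ rhs.
  x = 0: rhs = 4, matching y values: 2, 11 (2 points).
  x = 1: rhs = 7, matching y values: none (0 points).
  x = 2: rhs = 3, matching y values: 4, 9 (2 points).
  x = 3: rhs = 11, matching y values: none (0 points).
  x = 4: rhs = 11, matching y values: none (0 points).
  x = 5: rhs = 9, matching y values: 3, 10 (2 points).
  x = 6: rhs = 11, matching y values: none (0 points).
  x = 7: rhs = 10, matching y values: 6, 7 (2 points).
  x = 8: rhs = 12, matching y values: 5, 8 (2 points).
  x = 9: rhs = 10, matching y values: 6, 7 (2 points).
  x = 10: rhs = 10, matching y values: 6, 7 (2 points).
  x = 11: rhs = 5, matching y values: none (0 points).
  x = 12: rhs = 1, matching y values: 1, 12 (2 points).
Total affine count: 16.
Full point count |E(F_13)| = 16 + 1 = 17.
Hasse bound: |17 − (13+1)| = |3| = 3 ≤ 2√13 ≈ 7.2111 ✓.


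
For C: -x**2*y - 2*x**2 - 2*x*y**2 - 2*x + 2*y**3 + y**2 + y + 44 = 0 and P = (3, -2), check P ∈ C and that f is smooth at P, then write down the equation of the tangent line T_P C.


Tangent line at P: -10*x + 36*y + 102 = 0.

Step 1: f(3, -2) = 0, so P lies on C.
Step 2: partial derivatives
  f_x(x, y) = -2*x*y - 4*x - 2*y**2 - 2, f_y(x, y) = -x**2 - 4*x*y + 6*y**2 + 2*y + 1.
  f_x(P) = -10, f_y(P) = 36 (gradient nonzero, so P is smooth).
Step 3: tangent line at P: -10·(x − 3) + 36·(y − -2) = 0.
Expanding: -10*x + 36*y + 102 = 0.


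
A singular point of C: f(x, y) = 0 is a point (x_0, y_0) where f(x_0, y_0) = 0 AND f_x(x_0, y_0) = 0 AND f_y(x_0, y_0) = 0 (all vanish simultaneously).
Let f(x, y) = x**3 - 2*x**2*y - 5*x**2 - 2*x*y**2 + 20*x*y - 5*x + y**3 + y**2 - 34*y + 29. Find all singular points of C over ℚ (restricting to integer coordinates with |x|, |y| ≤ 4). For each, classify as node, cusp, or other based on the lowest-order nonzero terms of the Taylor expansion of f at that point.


Singular points: {(3, 2)}; classification: cusp.

Compute partial derivatives:
  f_x = 3*x**2 - 4*x*y - 10*x - 2*y**2 + 20*y - 5.
  f_y = -2*x**2 - 4*x*y + 20*x + 3*y**2 + 2*y - 34.
Scan x_0 ∈ {−4, ..., 4}. For each x_0, f_y(x_0, y) is a polynomial in y; find its integer roots y ∈ {−4, ..., 4}, then test f_x and f at those candidates.
  x = -4: f_y(-4, y) = 3*y**2 + 18*y - 146; no integer root y with |y| ≤ 4.
  x = -3: f_y(-3, y) = 3*y**2 + 14*y - 112; no integer root y with |y| ≤ 4.
  x = -2: f_y(-2, y) = 3*y**2 + 10*y - 82; no integer root y with |y| ≤ 4.
  x = -1: f_y(-1, y) = 3*y**2 + 6*y - 56; no integer root y with |y| ≤ 4.
  x = 0: f_y(0, y) = 3*y**2 + 2*y - 34; no integer root y with |y| ≤ 4.
  x = 1: f_y(1, y) = 3*y**2 - 2*y - 16; vanishes at y ∈ {-2}. (1, -2): f_x = -52 ≠ 0.
  x = 2: f_y(2, y) = 3*y**2 - 6*y - 2; no integer root y with |y| ≤ 4.
  x = 3: f_y(3, y) = 3*y**2 - 10*y + 8; vanishes at y ∈ {2}. (3, 2): f_x = 0, f = 0 — SINGULAR.
  x = 4: f_y(4, y) = 3*y**2 - 14*y + 14; no integer root y with |y| ≤ 4.
Only singular point on the grid: (3, 2).
Classify: substitute x = 3 + u, y = 2 + v and expand: f = u**3 - 2*u**2*v - 2*u*v**2 + v**3 + v**2.
No constant or linear terms (consistent with a singular point). Quadratic part: v**2. Cubic part: u**3 - 2*u**2*v - 2*u*v**2 + v**3.
The quadratic part v**2 is a perfect square, so there is a single (double) tangent line v = 0, i.e. y = 2. Restricting the cubic part to that line (v = 0) leaves u**3 ≠ 0, so f is not divisible by v and the branch is v² ≈ -u**3 to lowest order — this is a cusp.
Classification: cusp.


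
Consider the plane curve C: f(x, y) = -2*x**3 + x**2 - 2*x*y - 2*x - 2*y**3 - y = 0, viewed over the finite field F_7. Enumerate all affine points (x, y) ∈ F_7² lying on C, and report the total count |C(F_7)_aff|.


Affine F_7-points: {(0, 0), (2, 2), (3, 3), (3, 5), (3, 6), (4, 2), (5, 2), (5, 3), (6, 4)}; count = 9.

For each of the 49 pairs (x, y) ∈ F_7², evaluate f(x, y) mod 7. Record the zeros.
  x = 0: [0↦0, 1↦4, 2↦3, 3↦6, 4↦1, 5↦4, 6↦3]  zeros at y ∈ {0}
  x = 1: [0↦4, 1↦6, 2↦3, 3↦4, 4↦4, 5↦5, 6↦2]  zeros at y ∈ ∅
  x = 2: [0↦5, 1↦5, 2↦0, 3↦6, 4↦4, 5↦3, 6↦5]  zeros at y ∈ {2}
  x = 3: [0↦5, 1↦3, 2↦3, 3↦0, 4↦3, 5↦0, 6↦0]  zeros at y ∈ {3, 5, 6}
  x = 4: [0↦6, 1↦2, 2↦0, 3↦2, 4↦3, 5↦5, 6↦3]  zeros at y ∈ {2}
  x = 5: [0↦3, 1↦4, 2↦0, 3↦0, 4↦6, 5↦6, 6↦2]  zeros at y ∈ {2, 3}
  x = 6: [0↦5, 1↦4, 2↦5, 3↦3, 4↦0, 5↦5, 6↦6]  zeros at y ∈ {4}
Collecting zeros: affine points = {(0, 0), (2, 2), (3, 3), (3, 5), (3, 6), (4, 2), (5, 2), (5, 3), (6, 4)}.
Total count |C(F_7)_aff| = 9.


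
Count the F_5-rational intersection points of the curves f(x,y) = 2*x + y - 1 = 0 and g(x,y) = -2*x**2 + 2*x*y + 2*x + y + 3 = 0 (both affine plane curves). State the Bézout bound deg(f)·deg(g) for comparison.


Common zeros: {(1, 4)}; count = 1; Bézout bound = 2.

deg(f) = 1, deg(g) = 2, so Bézout bound = 2.
Scan x ∈ F_5. For each x, list the y ∈ F_5 with f(x, y) ≡ 0 and those with g(x, y) ≡ 0 (mod 5); the common zeros in that column are the intersection.
  x = 0: f ≡ 0 at y ∈ {1}; g ≡ 0 at y ∈ {2}; common: ∅.
  x = 1: f ≡ 0 at y ∈ {4}; g ≡ 0 at y ∈ {4}; common: {4}.
  x = 2: f ≡ 0 at y ∈ {2}; g ≡ 0 at y ∈ ∅; common: ∅.
  x = 3: f ≡ 0 at y ∈ {0}; g ≡ 0 at y ∈ {2}; common: ∅.
  x = 4: f ≡ 0 at y ∈ {3}; g ≡ 0 at y ∈ {4}; common: ∅.
Collecting: common zeros = {(1, 4)}, so the count is 1.
Comparison with the Bézout bound: 1 ≤ 2 = deg(f)·deg(g), as expected for curves with no common component (the affine F_5-count falls short of the bound because intersections may lie at infinity, over extension fields, or carry multiplicity).


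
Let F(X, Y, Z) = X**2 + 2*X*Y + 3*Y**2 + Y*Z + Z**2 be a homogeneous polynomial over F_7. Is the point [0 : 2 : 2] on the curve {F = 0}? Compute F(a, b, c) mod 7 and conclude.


F(0,2,2) ≡ 6 (mod 7); P is NOT on the curve.

Evaluate F(0, 2, 2) term-by-term (mod 7).
  X**2 ↦ 1·0·1·1 = 0
  2*X*Y ↦ 2·0·2·1 = 0
  3*Y**2 ↦ 3·1·4·1 = 12
  Y*Z ↦ 1·1·2·2 = 4
  Z**2 ↦ 1·1·1·4 = 4
Sum: F(0, 2, 2) = (0) + (0) + (12) + (4) + (4) = 20.
Reducing mod 7: 20 ≡ 6 (mod 7).
Since F(a, b, c) ≡ 6 ≠ 0 (mod 7), P does NOT lie on the curve.


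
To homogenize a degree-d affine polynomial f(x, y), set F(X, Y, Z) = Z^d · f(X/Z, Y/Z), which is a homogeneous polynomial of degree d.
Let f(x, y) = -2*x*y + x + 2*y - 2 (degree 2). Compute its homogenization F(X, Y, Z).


F(X, Y, Z) = -2*X*Y + X*Z + 2*Y*Z - 2*Z**2

deg(f) = 2.
Substitute x = X/Z, y = Y/Z into f, then multiply by Z^2.
  monomial -2·x^1·y^1 ↦ -2·X^1·Y^1·Z^0.
  monomial 1·x^1·y^0 ↦ 1·X^1·Y^0·Z^1.
  monomial 2·x^0·y^1 ↦ 2·X^0·Y^1·Z^1.
  monomial -2·x^0·y^0 ↦ -2·X^0·Y^0·Z^2.
Collecting: F(X, Y, Z) = -2*X*Y + X*Z + 2*Y*Z - 2*Z**2.


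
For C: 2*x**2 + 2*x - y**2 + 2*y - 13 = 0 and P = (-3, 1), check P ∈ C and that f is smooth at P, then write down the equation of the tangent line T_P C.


Tangent line at P: -10*x - 30 = 0.

Step 1: f(-3, 1) = 0, so P lies on C.
Step 2: partial derivatives
  f_x(x, y) = 4*x + 2, f_y(x, y) = 2 - 2*y.
  f_x(P) = -10, f_y(P) = 0 (gradient nonzero, so P is smooth).
Step 3: tangent line at P: -10·(x − -3) + 0·(y − 1) = 0.
Expanding: -10*x - 30 = 0.


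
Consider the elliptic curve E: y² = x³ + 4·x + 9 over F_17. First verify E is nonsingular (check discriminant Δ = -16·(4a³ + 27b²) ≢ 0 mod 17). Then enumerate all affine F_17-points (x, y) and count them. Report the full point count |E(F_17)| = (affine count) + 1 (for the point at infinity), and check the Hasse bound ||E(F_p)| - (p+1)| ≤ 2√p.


Affine points = {(0, 3), (0, 14), (2, 5), (2, 12), (4, 2), (4, 15), (5, 1), (5, 16), (8, 3), (8, 14), (9, 3), (9, 14), (12, 0), (14, 2), (14, 15), (16, 2), (16, 15)}; affine count = 17; |E(F_17)| = 18.

Discriminant check: Δ ∝ 4a³ + 27b² = 4·4³ + 27·9² = 4·64 + 27·81 ≡ 12 (mod 17). Nonzero ⇒ E is nonsingular.
For each x ∈ F_17, compute rhs = x³ + 4·x + 9 mod 17, then count y ∈ F_17 with y² ≡ rhs.
  x = 0: rhs = 9, matching y values: 3, 14 (2 points).
  x = 1: rhs = 14, matching y values: none (0 points).
  x = 2: rhs = 8, matching y values: 5, 12 (2 points).
  x = 3: rhs = 14, matching y values: none (0 points).
  x = 4: rhs = 4, matching y values: 2, 15 (2 points).
  x = 5: rhs = 1, matching y values: 1, 16 (2 points).
  x = 6: rhs = 11, matching y values: none (0 points).
  x = 7: rhs = 6, matching y values: none (0 points).
  x = 8: rhs = 9, matching y values: 3, 14 (2 points).
  x = 9: rhs = 9, matching y values: 3, 14 (2 points).
  x = 10: rhs = 12, matching y values: none (0 points).
  x = 11: rhs = 7, matching y values: none (0 points).
  x = 12: rhs = 0, matching y values: 0 (1 points).
  x = 13: rhs = 14, matching y values: none (0 points).
  x = 14: rhs = 4, matching y values: 2, 15 (2 points).
  x = 15: rhs = 10, matching y values: none (0 points).
  x = 16: rhs = 4, matching y values: 2, 15 (2 points).
Total affine count: 17.
Full point count |E(F_17)| = 17 + 1 = 18.
Hasse bound: |18 − (17+1)| = |0| = 0 ≤ 2√17 ≈ 8.2462 ✓.


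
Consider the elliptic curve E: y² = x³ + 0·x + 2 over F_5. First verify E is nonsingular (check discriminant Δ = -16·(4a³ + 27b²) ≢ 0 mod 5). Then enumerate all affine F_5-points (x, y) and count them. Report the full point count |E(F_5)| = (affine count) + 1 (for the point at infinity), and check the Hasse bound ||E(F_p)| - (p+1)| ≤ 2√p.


Affine points = {(2, 0), (3, 2), (3, 3), (4, 1), (4, 4)}; affine count = 5; |E(F_5)| = 6.

Discriminant check: Δ ∝ 4a³ + 27b² = 4·0³ + 27·2² = 4·0 + 27·4 ≡ 3 (mod 5). Nonzero ⇒ E is nonsingular.
For each x ∈ F_5, compute rhs = x³ + 0·x + 2 mod 5, then count y ∈ F_5 with y² ≡ rhs.
  x = 0: rhs = 2, matching y values: none (0 points).
  x = 1: rhs = 3, matching y values: none (0 points).
  x = 2: rhs = 0, matching y values: 0 (1 points).
  x = 3: rhs = 4, matching y values: 2, 3 (2 points).
  x = 4: rhs = 1, matching y values: 1, 4 (2 points).
Total affine count: 5.
Full point count |E(F_5)| = 5 + 1 = 6.
Hasse bound: |6 − (5+1)| = |0| = 0 ≤ 2√5 ≈ 4.4721 ✓.


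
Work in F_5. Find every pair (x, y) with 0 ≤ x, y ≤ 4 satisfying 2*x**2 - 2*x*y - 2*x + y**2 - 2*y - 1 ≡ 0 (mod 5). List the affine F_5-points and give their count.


Affine F_5-points: {(1, 2), (2, 2), (2, 4), (3, 4)}; count = 4.

For each of the 25 pairs (x, y) ∈ F_5², evaluate f(x, y) mod 5. Record the zeros.
  x = 0: [0↦4, 1↦3, 2↦4, 3↦2, 4↦2]  zeros at y ∈ ∅
  x = 1: [0↦4, 1↦1, 2↦0, 3↦1, 4↦4]  zeros at y ∈ {2}
  x = 2: [0↦3, 1↦3, 2↦0, 3↦4, 4↦0]  zeros at y ∈ {2, 4}
  x = 3: [0↦1, 1↦4, 2↦4, 3↦1, 4↦0]  zeros at y ∈ {4}
  x = 4: [0↦3, 1↦4, 2↦2, 3↦2, 4↦4]  zeros at y ∈ ∅
Collecting zeros: affine points = {(1, 2), (2, 2), (2, 4), (3, 4)}.
Total count |C(F_5)_aff| = 4.


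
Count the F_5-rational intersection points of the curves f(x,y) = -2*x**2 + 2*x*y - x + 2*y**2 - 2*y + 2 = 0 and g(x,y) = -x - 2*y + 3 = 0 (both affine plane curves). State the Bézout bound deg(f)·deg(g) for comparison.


Common zeros: ∅; count = 0; Bézout bound = 2.

deg(f) = 2, deg(g) = 1, so Bézout bound = 2.
Scan x ∈ F_5. For each x, list the y ∈ F_5 with f(x, y) ≡ 0 and those with g(x, y) ≡ 0 (mod 5); the common zeros in that column are the intersection.
  x = 0: f ≡ 0 at y ∈ ∅; g ≡ 0 at y ∈ {4}; common: ∅.
  x = 1: f ≡ 0 at y ∈ ∅; g ≡ 0 at y ∈ {1}; common: ∅.
  x = 2: f ≡ 0 at y ∈ ∅; g ≡ 0 at y ∈ {3}; common: ∅.
  x = 3: f ≡ 0 at y ∈ ∅; g ≡ 0 at y ∈ {0}; common: ∅.
  x = 4: f ≡ 0 at y ∈ ∅; g ≡ 0 at y ∈ {2}; common: ∅.
Collecting: common zeros = ∅, so the count is 0.
Comparison with the Bézout bound: 0 ≤ 2 = deg(f)·deg(g), as expected for curves with no common component (the affine F_5-count falls short of the bound because intersections may lie at infinity, over extension fields, or carry multiplicity).


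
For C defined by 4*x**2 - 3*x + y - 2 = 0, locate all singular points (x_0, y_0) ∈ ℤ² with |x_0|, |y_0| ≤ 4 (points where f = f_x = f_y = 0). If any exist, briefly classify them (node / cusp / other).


No singular points in the scanned grid; C is smooth there.

Compute partial derivatives:
  f_x = 8*x - 3.
  f_y = 1.
f_y = 1 is a nonzero constant, so f_y never vanishes: no point (x, y) can satisfy f = f_x = f_y = 0. In particular no (x, y) ∈ {−4, ..., 4}² is singular; the curve is smooth.


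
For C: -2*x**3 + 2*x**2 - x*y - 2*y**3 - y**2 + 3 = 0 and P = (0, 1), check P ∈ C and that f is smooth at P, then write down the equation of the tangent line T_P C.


Tangent line at P: -x - 8*y + 8 = 0.

Step 1: f(0, 1) = 0, so P lies on C.
Step 2: partial derivatives
  f_x(x, y) = -6*x**2 + 4*x - y, f_y(x, y) = -x - 6*y**2 - 2*y.
  f_x(P) = -1, f_y(P) = -8 (gradient nonzero, so P is smooth).
Step 3: tangent line at P: -1·(x − 0) + -8·(y − 1) = 0.
Expanding: -x - 8*y + 8 = 0.


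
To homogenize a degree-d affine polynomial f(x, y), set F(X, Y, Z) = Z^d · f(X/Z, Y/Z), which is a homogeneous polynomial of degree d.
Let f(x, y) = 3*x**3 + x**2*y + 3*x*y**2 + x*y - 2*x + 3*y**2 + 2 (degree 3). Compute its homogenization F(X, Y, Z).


F(X, Y, Z) = 3*X**3 + X**2*Y + 3*X*Y**2 + X*Y*Z - 2*X*Z**2 + 3*Y**2*Z + 2*Z**3

deg(f) = 3.
Substitute x = X/Z, y = Y/Z into f, then multiply by Z^3.
  monomial 3·x^3·y^0 ↦ 3·X^3·Y^0·Z^0.
  monomial 1·x^2·y^1 ↦ 1·X^2·Y^1·Z^0.
  monomial 3·x^1·y^2 ↦ 3·X^1·Y^2·Z^0.
  monomial 1·x^1·y^1 ↦ 1·X^1·Y^1·Z^1.
  monomial -2·x^1·y^0 ↦ -2·X^1·Y^0·Z^2.
  monomial 3·x^0·y^2 ↦ 3·X^0·Y^2·Z^1.
  monomial 2·x^0·y^0 ↦ 2·X^0·Y^0·Z^3.
Collecting: F(X, Y, Z) = 3*X**3 + X**2*Y + 3*X*Y**2 + X*Y*Z - 2*X*Z**2 + 3*Y**2*Z + 2*Z**3.


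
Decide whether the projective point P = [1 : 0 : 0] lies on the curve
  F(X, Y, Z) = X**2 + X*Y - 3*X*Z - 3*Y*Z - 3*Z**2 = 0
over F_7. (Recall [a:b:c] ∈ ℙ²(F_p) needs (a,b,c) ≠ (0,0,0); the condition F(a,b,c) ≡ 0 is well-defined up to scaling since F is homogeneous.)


F(1,0,0) ≡ 1 (mod 7); P is NOT on the curve.

Evaluate F(1, 0, 0) term-by-term (mod 7).
  X**2 ↦ 1·1·1·1 = 1
  X*Y ↦ 1·1·0·1 = 0
  -3*X*Z ↦ -3·1·1·0 = 0
  -3*Y*Z ↦ -3·1·0·0 = 0
  -3*Z**2 ↦ -3·1·1·0 = 0
Sum: F(1, 0, 0) = (1) + (0) + (0) + (0) + (0) = 1.
Reducing mod 7: 1 ≡ 1 (mod 7).
Since F(a, b, c) ≡ 1 ≠ 0 (mod 7), P does NOT lie on the curve.


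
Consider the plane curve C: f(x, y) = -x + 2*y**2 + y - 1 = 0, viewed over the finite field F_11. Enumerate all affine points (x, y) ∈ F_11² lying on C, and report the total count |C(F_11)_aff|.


Affine F_11-points: {(0, 6), (0, 10), (2, 1), (2, 4), (3, 8), (5, 7), (5, 9), (9, 2), (9, 3), (10, 0), (10, 5)}; count = 11.

For each of the 121 pairs (x, y) ∈ F_11², evaluate f(x, y) mod 11. Record the zeros.
  x = 0: [0↦10, 1↦2, 2↦9, 3↦9, 4↦2, 5↦10, 6↦0, 7↦5, 8↦3, 9↦5, 10↦0]  zeros at y ∈ {6, 10}
  x = 1: [0↦9, 1↦1, 2↦8, 3↦8, 4↦1, 5↦9, 6↦10, 7↦4, 8↦2, 9↦4, 10↦10]  zeros at y ∈ ∅
  x = 2: [0↦8, 1↦0, 2↦7, 3↦7, 4↦0, 5↦8, 6↦9, 7↦3, 8↦1, 9↦3, 10↦9]  zeros at y ∈ {1, 4}
  x = 3: [0↦7, 1↦10, 2↦6, 3↦6, 4↦10, 5↦7, 6↦8, 7↦2, 8↦0, 9↦2, 10↦8]  zeros at y ∈ {8}
  x = 4: [0↦6, 1↦9, 2↦5, 3↦5, 4↦9, 5↦6, 6↦7, 7↦1, 8↦10, 9↦1, 10↦7]  zeros at y ∈ ∅
  x = 5: [0↦5, 1↦8, 2↦4, 3↦4, 4↦8, 5↦5, 6↦6, 7↦0, 8↦9, 9↦0, 10↦6]  zeros at y ∈ {7, 9}
  x = 6: [0↦4, 1↦7, 2↦3, 3↦3, 4↦7, 5↦4, 6↦5, 7↦10, 8↦8, 9↦10, 10↦5]  zeros at y ∈ ∅
  x = 7: [0↦3, 1↦6, 2↦2, 3↦2, 4↦6, 5↦3, 6↦4, 7↦9, 8↦7, 9↦9, 10↦4]  zeros at y ∈ ∅
  x = 8: [0↦2, 1↦5, 2↦1, 3↦1, 4↦5, 5↦2, 6↦3, 7↦8, 8↦6, 9↦8, 10↦3]  zeros at y ∈ ∅
  x = 9: [0↦1, 1↦4, 2↦0, 3↦0, 4↦4, 5↦1, 6↦2, 7↦7, 8↦5, 9↦7, 10↦2]  zeros at y ∈ {2, 3}
  x = 10: [0↦0, 1↦3, 2↦10, 3↦10, 4↦3, 5↦0, 6↦1, 7↦6, 8↦4, 9↦6, 10↦1]  zeros at y ∈ {0, 5}
Collecting zeros: affine points = {(0, 6), (0, 10), (2, 1), (2, 4), (3, 8), (5, 7), (5, 9), (9, 2), (9, 3), (10, 0), (10, 5)}.
Total count |C(F_11)_aff| = 11.


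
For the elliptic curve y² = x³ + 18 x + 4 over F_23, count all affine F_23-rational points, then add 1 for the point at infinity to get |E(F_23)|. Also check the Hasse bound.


Affine points = {(0, 2), (0, 21), (1, 0), (2, 5), (2, 18), (3, 4), (3, 19), (4, 5), (4, 18), (5, 9), (5, 14), (6, 11), (6, 12), (7, 6), (7, 17), (8, 4), (8, 19), (12, 4), (12, 19), (16, 8), (16, 15), (17, 5), (17, 18), (19, 11), (19, 12), (21, 11), (21, 12), (22, 10), (22, 13)}; affine count = 29; |E(F_23)| = 30.

Discriminant check: Δ ∝ 4a³ + 27b² = 4·18³ + 27·4² = 4·5832 + 27·16 ≡ 1 (mod 23). Nonzero ⇒ E is nonsingular.
For each x ∈ F_23, compute rhs = x³ + 18·x + 4 mod 23, then count y ∈ F_23 with y² ≡ rhs.
  x = 0: rhs = 4, matching y values: 2, 21 (2 points).
  x = 1: rhs = 0, matching y values: 0 (1 points).
  x = 2: rhs = 2, matching y values: 5, 18 (2 points).
  x = 3: rhs = 16, matching y values: 4, 19 (2 points).
  x = 4: rhs = 2, matching y values: 5, 18 (2 points).
  x = 5: rhs = 12, matching y values: 9, 14 (2 points).
  x = 6: rhs = 6, matching y values: 11, 12 (2 points).
  x = 7: rhs = 13, matching y values: 6, 17 (2 points).
  x = 8: rhs = 16, matching y values: 4, 19 (2 points).
  x = 9: rhs = 21, matching y values: none (0 points).
  x = 10: rhs = 11, matching y values: none (0 points).
  x = 11: rhs = 15, matching y values: none (0 points).
  x = 12: rhs = 16, matching y values: 4, 19 (2 points).
  x = 13: rhs = 20, matching y values: none (0 points).
  x = 14: rhs = 10, matching y values: none (0 points).
  x = 15: rhs = 15, matching y values: none (0 points).
  x = 16: rhs = 18, matching y values: 8, 15 (2 points).
  x = 17: rhs = 2, matching y values: 5, 18 (2 points).
  x = 18: rhs = 19, matching y values: none (0 points).
  x = 19: rhs = 6, matching y values: 11, 12 (2 points).
  x = 20: rhs = 15, matching y values: none (0 points).
  x = 21: rhs = 6, matching y values: 11, 12 (2 points).
  x = 22: rhs = 8, matching y values: 10, 13 (2 points).
Total affine count: 29.
Full point count |E(F_23)| = 29 + 1 = 30.
Hasse bound: |30 − (23+1)| = |6| = 6 ≤ 2√23 ≈ 9.5917 ✓.


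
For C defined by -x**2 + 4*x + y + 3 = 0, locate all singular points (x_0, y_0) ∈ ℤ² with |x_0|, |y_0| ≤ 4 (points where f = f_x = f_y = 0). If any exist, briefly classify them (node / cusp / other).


No singular points in the scanned grid; C is smooth there.

Compute partial derivatives:
  f_x = 4 - 2*x.
  f_y = 1.
f_y = 1 is a nonzero constant, so f_y never vanishes: no point (x, y) can satisfy f = f_x = f_y = 0. In particular no (x, y) ∈ {−4, ..., 4}² is singular; the curve is smooth.
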